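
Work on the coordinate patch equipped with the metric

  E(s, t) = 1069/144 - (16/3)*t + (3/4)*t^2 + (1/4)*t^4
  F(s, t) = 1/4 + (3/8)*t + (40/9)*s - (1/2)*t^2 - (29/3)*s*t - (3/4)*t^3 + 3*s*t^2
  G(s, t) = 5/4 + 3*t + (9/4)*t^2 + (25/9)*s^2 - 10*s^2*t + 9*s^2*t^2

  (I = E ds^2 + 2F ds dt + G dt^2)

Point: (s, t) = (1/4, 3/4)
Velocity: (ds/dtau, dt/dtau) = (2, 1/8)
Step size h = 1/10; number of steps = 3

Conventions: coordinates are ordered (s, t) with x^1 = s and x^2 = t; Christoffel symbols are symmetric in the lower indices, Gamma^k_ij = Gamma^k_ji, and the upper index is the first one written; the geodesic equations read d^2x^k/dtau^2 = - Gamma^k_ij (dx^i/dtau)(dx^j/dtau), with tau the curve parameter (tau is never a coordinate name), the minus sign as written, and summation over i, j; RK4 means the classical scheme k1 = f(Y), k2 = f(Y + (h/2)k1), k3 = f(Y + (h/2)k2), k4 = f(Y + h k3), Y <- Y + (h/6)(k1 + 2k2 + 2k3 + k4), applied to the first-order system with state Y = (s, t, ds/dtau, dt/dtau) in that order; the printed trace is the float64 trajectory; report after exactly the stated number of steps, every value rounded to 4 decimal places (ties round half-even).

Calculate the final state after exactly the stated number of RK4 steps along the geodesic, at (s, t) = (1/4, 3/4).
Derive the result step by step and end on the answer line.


f(Y) = (ds/dtau, dt/dtau, -Gamma^s_ij Y'^i Y'^j, -Gamma^t_ij Y'^i Y'^j) with the Gammas evaluated at the stage position; h = 0.100000; intermediate values shown to 6 dp
step 0: s = 0.2500, t = 0.7500, ds/dtau = 2.0000, dt/dtau = 0.1250
step 1:
  k1: at (s, t) = (0.250000, 0.750000), (ds/dtau, dt/dtau) = (2.000000, 0.125000); Gamma_sss = 0.014365, Gamma_sst = -0.483918, Gamma_stt = -0.712669, Gamma_tss = 0.162975, Gamma_tst = -0.017199, Gamma_ttt = 0.637229; k1 = (2.000000, 0.125000, 0.195635, -0.653257)
  k2: at (s, t) = (0.350000, 0.756250), (ds/dtau, dt/dtau) = (2.009782, 0.092337); Gamma_sss = 0.018799, Gamma_sst = -0.485437, Gamma_stt = -0.843847, Gamma_tss = 0.152992, Gamma_tst = -0.021816, Gamma_ttt = 0.622345; k2 = (2.009782, 0.092337, 0.111435, -0.615177)
  k3: at (s, t) = (0.350489, 0.754617), (ds/dtau, dt/dtau) = (2.005572, 0.094241); Gamma_sss = 0.018887, Gamma_sst = -0.485304, Gamma_stt = -0.842354, Gamma_tss = 0.155605, Gamma_tst = -0.021731, Gamma_ttt = 0.623796; k3 = (2.005572, 0.094241, 0.114965, -0.623218)
  k4: at (s, t) = (0.450557, 0.759424), (ds/dtau, dt/dtau) = (2.011497, 0.062678); Gamma_sss = 0.023130, Gamma_sst = -0.486983, Gamma_stt = -0.972559, Gamma_tss = 0.148043, Gamma_tst = -0.025984, Gamma_ttt = 0.610020; k4 = (2.011497, 0.062678, 0.033027, -0.594845)
  Y <- Y + (h/6)(k1 + 2k2 + 2k3 + k4): s = 0.4507, t = 0.7593, ds/dtau = 2.0114, dt/dtau = 0.0629
step 2:
  k1: at (s, t) = (0.450703, 0.759347), (ds/dtau, dt/dtau) = (2.011358, 0.062918); Gamma_sss = 0.023143, Gamma_sst = -0.486978, Gamma_stt = -0.972638, Gamma_tss = 0.148165, Gamma_tst = -0.025987, Gamma_ttt = 0.610085; k1 = (2.011358, 0.062918, 0.033482, -0.595246)
  k2: at (s, t) = (0.551271, 0.762493), (ds/dtau, dt/dtau) = (2.013032, 0.033156); Gamma_sss = 0.027309, Gamma_sst = -0.488786, Gamma_stt = -1.102041, Gamma_tss = 0.143305, Gamma_tst = -0.029965, Gamma_ttt = 0.597911; k2 = (2.013032, 0.033156, -0.044205, -0.577371)
  k3: at (s, t) = (0.551355, 0.761005), (ds/dtau, dt/dtau) = (2.009147, 0.034050); Gamma_sss = 0.027465, Gamma_sst = -0.488655, Gamma_stt = -1.100068, Gamma_tss = 0.145635, Gamma_tst = -0.029971, Gamma_ttt = 0.599562; k3 = (2.009147, 0.034050, -0.042735, -0.584474)
  k4: at (s, t) = (0.651618, 0.762752), (ds/dtau, dt/dtau) = (2.007084, 0.004471); Gamma_sss = 0.031675, Gamma_sst = -0.490585, Gamma_stt = -1.227685, Gamma_tss = 0.142970, Gamma_tst = -0.033837, Gamma_ttt = 0.589382; k4 = (2.007084, 0.004471, -0.118768, -0.575342)
  Y <- Y + (h/6)(k1 + 2k2 + 2k3 + k4): s = 0.6518, t = 0.7627, ds/dtau = 2.0070, dt/dtau = 0.0047
step 3:
  k1: at (s, t) = (0.651750, 0.762711), (ds/dtau, dt/dtau) = (2.007038, 0.004681); Gamma_sss = 0.031686, Gamma_sst = -0.490583, Gamma_stt = -1.227790, Gamma_tss = 0.143035, Gamma_tst = -0.033843, Gamma_ttt = 0.589422; k1 = (2.007038, 0.004681, -0.118393, -0.575550)
  k2: at (s, t) = (0.752102, 0.762945), (ds/dtau, dt/dtau) = (2.001119, -0.024097); Gamma_sss = 0.036045, Gamma_sst = -0.492619, Gamma_stt = -1.353747, Gamma_tss = 0.142725, Gamma_tst = -0.037702, Gamma_ttt = 0.581618; k2 = (2.001119, -0.024097, -0.191063, -0.575513)
  k3: at (s, t) = (0.751806, 0.761506), (ds/dtau, dt/dtau) = (1.997485, -0.024095); Gamma_sss = 0.036250, Gamma_sst = -0.492474, Gamma_stt = -1.351213, Gamma_tss = 0.144968, Gamma_tst = -0.037777, Gamma_ttt = 0.583507; k3 = (1.997485, -0.024095, -0.191257, -0.582390)
  k4: at (s, t) = (0.851499, 0.760301), (ds/dtau, dt/dtau) = (1.987913, -0.053559); Gamma_sss = 0.040849, Gamma_sst = -0.494581, Gamma_stt = -1.474303, Gamma_tss = 0.146888, Gamma_tst = -0.041760, Gamma_ttt = 0.578558; k4 = (1.987913, -0.053559, -0.262513, -0.591022)
  Y <- Y + (h/6)(k1 + 2k2 + 2k3 + k4): s = 0.8516, t = 0.7603, ds/dtau = 1.9879, dt/dtau = -0.0534

Answer: s = 0.8516, t = 0.7603, ds/dtau = 1.9879, dt/dtau = -0.0534


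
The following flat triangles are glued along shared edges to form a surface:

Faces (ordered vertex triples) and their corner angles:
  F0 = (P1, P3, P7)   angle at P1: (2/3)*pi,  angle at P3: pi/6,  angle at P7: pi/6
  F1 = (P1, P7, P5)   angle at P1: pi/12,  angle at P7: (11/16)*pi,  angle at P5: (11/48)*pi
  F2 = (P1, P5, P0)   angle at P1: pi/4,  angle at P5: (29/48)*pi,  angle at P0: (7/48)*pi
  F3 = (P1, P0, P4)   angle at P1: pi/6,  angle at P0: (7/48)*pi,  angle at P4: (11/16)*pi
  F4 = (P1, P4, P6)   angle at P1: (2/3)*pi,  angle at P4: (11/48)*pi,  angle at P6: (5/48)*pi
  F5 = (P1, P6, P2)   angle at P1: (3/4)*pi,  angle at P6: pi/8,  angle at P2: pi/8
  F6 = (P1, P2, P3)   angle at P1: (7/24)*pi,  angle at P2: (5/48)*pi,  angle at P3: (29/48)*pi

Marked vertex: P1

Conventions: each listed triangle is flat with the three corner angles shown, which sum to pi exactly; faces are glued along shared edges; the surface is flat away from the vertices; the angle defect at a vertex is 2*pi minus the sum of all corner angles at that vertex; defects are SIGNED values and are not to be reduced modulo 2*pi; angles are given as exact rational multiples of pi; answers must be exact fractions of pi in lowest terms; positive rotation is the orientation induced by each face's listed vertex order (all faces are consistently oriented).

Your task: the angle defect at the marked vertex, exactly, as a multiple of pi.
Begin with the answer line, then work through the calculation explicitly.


Answer: defect(P1) = (-7/8)*pi

Sum of corner angles at P1: (23/8)*pi
defect = 2*pi - (23/8)*pi


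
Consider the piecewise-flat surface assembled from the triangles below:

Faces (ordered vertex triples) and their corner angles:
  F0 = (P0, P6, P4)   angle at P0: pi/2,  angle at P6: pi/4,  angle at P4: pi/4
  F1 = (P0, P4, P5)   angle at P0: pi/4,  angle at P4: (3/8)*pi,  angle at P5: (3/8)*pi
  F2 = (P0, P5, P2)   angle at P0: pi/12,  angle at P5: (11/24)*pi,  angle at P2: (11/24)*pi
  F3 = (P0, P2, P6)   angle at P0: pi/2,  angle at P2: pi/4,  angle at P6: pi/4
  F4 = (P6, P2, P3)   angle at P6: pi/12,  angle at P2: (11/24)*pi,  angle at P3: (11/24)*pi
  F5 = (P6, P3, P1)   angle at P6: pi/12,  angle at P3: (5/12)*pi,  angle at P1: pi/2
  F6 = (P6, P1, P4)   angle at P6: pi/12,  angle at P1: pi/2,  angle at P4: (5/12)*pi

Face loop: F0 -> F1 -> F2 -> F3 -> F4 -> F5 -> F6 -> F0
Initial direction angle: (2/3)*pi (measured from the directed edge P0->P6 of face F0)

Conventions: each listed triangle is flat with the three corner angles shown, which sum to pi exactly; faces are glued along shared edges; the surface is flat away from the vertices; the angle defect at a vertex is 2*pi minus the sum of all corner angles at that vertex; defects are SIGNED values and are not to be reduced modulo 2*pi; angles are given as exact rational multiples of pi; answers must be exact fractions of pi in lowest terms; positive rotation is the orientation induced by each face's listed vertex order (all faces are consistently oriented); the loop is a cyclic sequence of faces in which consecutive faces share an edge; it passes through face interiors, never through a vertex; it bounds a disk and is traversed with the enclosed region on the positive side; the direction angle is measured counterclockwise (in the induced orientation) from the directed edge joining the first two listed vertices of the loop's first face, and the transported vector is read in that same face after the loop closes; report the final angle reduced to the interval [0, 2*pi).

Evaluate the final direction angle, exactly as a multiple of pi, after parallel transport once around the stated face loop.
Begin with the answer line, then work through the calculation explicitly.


Answer: final direction angle = (7/12)*pi

enclosed vertex P0: corner angles sum to (4/3)*pi, defect = 2*pi - (4/3)*pi = (2/3)*pi
enclosed vertex P6: corner angles sum to (3/4)*pi, defect = 2*pi - (3/4)*pi = (5/4)*pi
final direction = starting direction + enclosed defect total, reduced mod 2*pi (induced orientation)
final angle = (2/3)*pi + (23/12)*pi = (7/12)*pi (mod 2*pi)


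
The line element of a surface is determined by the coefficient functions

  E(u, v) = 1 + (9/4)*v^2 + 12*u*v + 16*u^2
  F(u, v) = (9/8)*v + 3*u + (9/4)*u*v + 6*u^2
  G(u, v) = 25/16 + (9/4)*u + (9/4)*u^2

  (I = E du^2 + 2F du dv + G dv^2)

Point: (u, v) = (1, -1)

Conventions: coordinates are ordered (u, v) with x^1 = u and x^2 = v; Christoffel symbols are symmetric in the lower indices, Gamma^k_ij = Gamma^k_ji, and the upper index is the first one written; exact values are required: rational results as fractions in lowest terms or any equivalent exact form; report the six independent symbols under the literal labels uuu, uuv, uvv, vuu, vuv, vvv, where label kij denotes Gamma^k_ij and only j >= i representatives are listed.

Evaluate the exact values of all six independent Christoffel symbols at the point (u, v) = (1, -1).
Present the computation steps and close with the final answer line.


E = 29/4, F = 45/8, G = 97/16 at the point
E_u = 20, E_v = 15/2, F_u = 51/4, F_v = 27/8, G_u = 27/4, G_v = 0
EG - F^2 = 197/16;  g^inv = (16/197) * [[97/16, -45/8], [-45/8, 29/4]]
first-kind symbols [ij,l] = (1/2)(d_i g_jl + d_j g_il - d_l g_ij): [uu,u] = E_u/2 = 10, [uu,v] = F_u - E_v/2 = 9, [uv,u] = E_v/2 = 15/4, [uv,v] = G_u/2 = 27/8, [vv,u] = F_v - G_u/2 = 0, [vv,v] = G_v/2 = 0
Gamma^u_ij = (G*[ij,u] - F*[ij,v])/(EG - F^2), Gamma^v_ij = (E*[ij,v] - F*[ij,u])/(EG - F^2)

Answer: Gamma_uuu = 160/197, Gamma_uuv = 60/197, Gamma_uvv = 0, Gamma_vuu = 144/197, Gamma_vuv = 54/197, Gamma_vvv = 0


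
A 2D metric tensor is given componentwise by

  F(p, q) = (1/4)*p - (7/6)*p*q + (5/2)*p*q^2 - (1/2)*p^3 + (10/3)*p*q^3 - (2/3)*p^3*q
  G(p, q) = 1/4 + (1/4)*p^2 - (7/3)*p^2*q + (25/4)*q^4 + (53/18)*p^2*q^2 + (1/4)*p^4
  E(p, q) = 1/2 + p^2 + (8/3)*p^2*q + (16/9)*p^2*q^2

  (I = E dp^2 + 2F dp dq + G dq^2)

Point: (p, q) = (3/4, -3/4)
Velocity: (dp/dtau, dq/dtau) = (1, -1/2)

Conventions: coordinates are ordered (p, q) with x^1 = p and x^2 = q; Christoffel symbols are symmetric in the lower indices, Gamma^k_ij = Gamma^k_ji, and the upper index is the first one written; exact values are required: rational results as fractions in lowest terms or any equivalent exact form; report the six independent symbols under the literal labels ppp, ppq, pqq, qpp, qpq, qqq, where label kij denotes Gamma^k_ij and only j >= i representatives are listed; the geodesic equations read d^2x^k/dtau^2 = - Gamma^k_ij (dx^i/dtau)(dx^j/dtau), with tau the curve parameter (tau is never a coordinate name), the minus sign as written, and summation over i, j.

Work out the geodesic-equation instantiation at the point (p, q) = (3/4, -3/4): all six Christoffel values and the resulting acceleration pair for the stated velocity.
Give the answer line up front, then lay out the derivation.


Answer: Gamma_ppp = -972/1505, Gamma_ppq = -729/430, Gamma_pqq = -94097/24080, Gamma_qpp = 576/1505, Gamma_qpq = 216/215, Gamma_qqq = -2673/3010; accelerations (d^2p/dtau^2, d^2q/dtau^2) = (-6991/96320, 10161/12040)

E = 1/2, F = 27/32, G = 1117/256 at the point
E_p = 0, E_q = 0, F_p = 9/8, F_q = 1/4, G_p = 189/32, G_q = -459/32
EG - F^2 = 1505/1024;  g^inv = (1024/1505) * [[1117/256, -27/32], [-27/32, 1/2]]
first-kind symbols [ij,l] = (1/2)(d_i g_jl + d_j g_il - d_l g_ij): [pp,p] = E_p/2 = 0, [pp,q] = F_p - E_q/2 = 9/8, [pq,p] = E_q/2 = 0, [pq,q] = G_p/2 = 189/64, [qq,p] = F_q - G_p/2 = -173/64, [qq,q] = G_q/2 = -459/64
Gamma^p_ij = (G*[ij,p] - F*[ij,q])/(EG - F^2), Gamma^q_ij = (E*[ij,q] - F*[ij,p])/(EG - F^2)
Gamma_ppp = -972/1505, Gamma_ppq = -729/430, Gamma_pqq = -94097/24080, Gamma_qpp = 576/1505, Gamma_qpq = 216/215, Gamma_qqq = -2673/3010
d^2p/dtau^2 = -(Gamma_ppp*(1)^2 + 2*Gamma_ppq*(1)*(-1/2) + Gamma_pqq*(-1/2)^2) = -6991/96320
d^2q/dtau^2 = -(Gamma_qpp*(1)^2 + 2*Gamma_qpq*(1)*(-1/2) + Gamma_qqq*(-1/2)^2) = 10161/12040


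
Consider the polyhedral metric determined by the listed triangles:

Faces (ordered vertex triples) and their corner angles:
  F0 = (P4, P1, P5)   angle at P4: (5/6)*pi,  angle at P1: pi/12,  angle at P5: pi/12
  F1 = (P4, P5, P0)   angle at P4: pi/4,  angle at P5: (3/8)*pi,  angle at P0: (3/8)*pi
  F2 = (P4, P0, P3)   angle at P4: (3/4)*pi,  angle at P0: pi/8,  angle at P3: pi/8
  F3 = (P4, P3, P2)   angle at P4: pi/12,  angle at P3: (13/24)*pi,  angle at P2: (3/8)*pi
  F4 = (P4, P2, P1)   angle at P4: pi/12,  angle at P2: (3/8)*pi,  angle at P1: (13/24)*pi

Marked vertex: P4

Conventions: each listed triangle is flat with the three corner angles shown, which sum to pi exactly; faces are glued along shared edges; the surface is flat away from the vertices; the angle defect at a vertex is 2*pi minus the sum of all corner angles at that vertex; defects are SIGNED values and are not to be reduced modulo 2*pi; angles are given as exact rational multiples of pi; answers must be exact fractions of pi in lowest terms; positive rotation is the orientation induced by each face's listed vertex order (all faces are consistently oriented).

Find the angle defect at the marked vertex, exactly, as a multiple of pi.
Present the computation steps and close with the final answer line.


Sum of corner angles at P4: 2*pi
defect = 2*pi - 2*pi

Answer: defect(P4) = 0


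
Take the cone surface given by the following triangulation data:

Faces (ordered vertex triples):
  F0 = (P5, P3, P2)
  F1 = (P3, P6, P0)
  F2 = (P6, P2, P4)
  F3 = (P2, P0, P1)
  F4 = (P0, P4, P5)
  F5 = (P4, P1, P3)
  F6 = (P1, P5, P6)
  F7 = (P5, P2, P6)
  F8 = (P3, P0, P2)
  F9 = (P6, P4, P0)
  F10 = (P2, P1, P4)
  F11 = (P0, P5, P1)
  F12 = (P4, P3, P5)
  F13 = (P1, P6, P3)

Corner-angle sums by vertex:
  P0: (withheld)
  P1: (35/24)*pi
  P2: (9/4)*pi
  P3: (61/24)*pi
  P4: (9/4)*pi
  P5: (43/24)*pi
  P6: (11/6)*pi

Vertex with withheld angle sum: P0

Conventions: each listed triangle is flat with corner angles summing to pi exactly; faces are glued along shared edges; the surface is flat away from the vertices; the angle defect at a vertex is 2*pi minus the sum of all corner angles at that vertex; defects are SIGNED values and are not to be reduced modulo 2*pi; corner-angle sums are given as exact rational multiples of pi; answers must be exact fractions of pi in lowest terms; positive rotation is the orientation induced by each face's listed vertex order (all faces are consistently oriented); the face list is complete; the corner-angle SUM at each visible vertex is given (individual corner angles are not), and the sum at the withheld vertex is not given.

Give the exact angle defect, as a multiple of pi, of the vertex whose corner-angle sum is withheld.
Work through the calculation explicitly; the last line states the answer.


V = 7, E = 21, F = 14; chi = V - E + F = 0
Gauss-Bonnet: total defect = 2*pi*chi = 0; visible defects sum to -pi/8

Answer: defect(P0) = pi/8


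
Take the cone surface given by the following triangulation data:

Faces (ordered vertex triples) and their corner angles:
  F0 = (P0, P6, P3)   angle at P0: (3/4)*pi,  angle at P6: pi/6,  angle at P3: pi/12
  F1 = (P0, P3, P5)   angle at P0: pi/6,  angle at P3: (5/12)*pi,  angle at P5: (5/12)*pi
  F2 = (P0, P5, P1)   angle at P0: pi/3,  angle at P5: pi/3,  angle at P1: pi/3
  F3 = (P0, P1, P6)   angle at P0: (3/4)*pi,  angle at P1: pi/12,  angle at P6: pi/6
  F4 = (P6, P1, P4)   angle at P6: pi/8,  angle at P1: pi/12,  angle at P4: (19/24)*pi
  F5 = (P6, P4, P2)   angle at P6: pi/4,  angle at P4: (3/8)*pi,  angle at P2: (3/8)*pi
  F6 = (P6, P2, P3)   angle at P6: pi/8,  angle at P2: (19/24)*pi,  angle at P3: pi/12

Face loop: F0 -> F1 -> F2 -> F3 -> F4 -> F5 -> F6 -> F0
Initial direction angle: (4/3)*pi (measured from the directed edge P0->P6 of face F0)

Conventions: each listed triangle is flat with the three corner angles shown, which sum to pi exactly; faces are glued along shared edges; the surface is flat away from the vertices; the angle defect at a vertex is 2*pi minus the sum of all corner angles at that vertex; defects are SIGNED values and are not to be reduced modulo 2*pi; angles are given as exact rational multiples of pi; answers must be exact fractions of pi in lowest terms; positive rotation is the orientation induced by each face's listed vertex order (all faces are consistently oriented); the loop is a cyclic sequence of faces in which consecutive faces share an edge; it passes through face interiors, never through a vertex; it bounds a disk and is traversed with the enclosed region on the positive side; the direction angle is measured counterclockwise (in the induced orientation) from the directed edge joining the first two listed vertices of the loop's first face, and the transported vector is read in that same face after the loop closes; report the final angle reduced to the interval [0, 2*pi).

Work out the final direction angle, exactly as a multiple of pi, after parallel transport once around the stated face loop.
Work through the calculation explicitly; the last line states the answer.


enclosed vertex P0: corner angles sum to 2*pi, defect = 2*pi - 2*pi = 0
enclosed vertex P6: corner angles sum to (5/6)*pi, defect = 2*pi - (5/6)*pi = (7/6)*pi
summing the enclosed defects onto the initial angle, mod 2*pi in the induced orientation:
final angle = (4/3)*pi + (7/6)*pi = pi/2 (mod 2*pi)

Answer: final direction angle = pi/2


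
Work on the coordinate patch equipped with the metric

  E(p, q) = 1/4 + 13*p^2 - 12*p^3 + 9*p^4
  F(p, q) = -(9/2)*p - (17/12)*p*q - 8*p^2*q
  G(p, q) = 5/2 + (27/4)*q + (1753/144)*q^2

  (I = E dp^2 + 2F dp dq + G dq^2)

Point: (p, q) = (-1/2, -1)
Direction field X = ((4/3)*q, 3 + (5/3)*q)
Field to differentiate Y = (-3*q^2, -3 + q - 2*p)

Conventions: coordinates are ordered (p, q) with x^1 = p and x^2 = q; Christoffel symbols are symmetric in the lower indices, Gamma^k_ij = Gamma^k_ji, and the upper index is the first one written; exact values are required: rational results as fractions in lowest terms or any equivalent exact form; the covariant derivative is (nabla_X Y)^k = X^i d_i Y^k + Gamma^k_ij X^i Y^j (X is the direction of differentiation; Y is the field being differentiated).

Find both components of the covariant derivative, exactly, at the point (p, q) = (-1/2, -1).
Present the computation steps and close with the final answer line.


E = 89/16, F = 85/24, G = 1141/144 at the point
E_p = -53/2, E_q = 0, F_p = -133/12, F_q = -31/24, G_p = 0, G_q = -1267/72
EG - F^2 = 72649/2304;  g^inv = (2304/72649) * [[1141/144, -85/24], [-85/24, 89/16]]
first-kind symbols [ij,l] = (1/2)(d_i g_jl + d_j g_il - d_l g_ij): [pp,p] = E_p/2 = -53/4, [pp,q] = F_p - E_q/2 = -133/12, [pq,p] = E_q/2 = 0, [pq,q] = G_p/2 = 0, [qq,p] = F_q - G_p/2 = -31/24, [qq,q] = G_q/2 = -1267/144
Gamma^p_ij = (G*[ij,p] - F*[ij,q])/(EG - F^2), Gamma^q_ij = (E*[ij,q] - F*[ij,p])/(EG - F^2)
Gamma_ppp = -151452/72649, Gamma_ppq = 0, Gamma_pqq = 48216/72649, Gamma_qpp = -33924/72649, Gamma_qpq = 0, Gamma_qqq = -102223/72649
X = (-4/3, 4/3), Y = (-3, -3) at the point

Answer: (nabla_X Y)^p = -217480/72649, (nabla_X Y)^q = 563792/72649


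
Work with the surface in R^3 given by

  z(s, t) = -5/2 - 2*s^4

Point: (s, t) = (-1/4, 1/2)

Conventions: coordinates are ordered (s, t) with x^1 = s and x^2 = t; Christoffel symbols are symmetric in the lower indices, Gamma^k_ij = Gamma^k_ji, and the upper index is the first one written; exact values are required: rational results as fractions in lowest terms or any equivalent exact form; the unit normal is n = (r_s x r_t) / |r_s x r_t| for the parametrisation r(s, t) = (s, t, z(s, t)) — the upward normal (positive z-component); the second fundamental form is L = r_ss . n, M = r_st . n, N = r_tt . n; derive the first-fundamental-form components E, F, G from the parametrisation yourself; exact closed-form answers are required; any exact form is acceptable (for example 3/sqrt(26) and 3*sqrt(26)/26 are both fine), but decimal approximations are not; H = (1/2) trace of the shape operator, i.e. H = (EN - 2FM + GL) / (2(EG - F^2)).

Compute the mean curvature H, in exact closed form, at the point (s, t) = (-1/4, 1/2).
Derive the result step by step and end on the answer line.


z_s = 1/8, z_t = 0, z_ss = -3/2, z_st = 0, z_tt = 0
E = 65/64, F = 0, G = 1; answer radicand W^2 = 65/64
unnormalised second-form numerators: l = -3/2, m = 0, n = 0; L = l/sqrt(65/64), and similarly M = m/sqrt(W^2), N = n/sqrt(W^2)
H = (E*n - 2*F*m + G*l) / (2*(EG - F^2)*sqrt(W^2)); E*n - 2*F*m + G*l = -3/2, EG - F^2 = 65/64, so H = (-48/65)/sqrt(65/64)

Answer: H = -384*sqrt(65)/4225


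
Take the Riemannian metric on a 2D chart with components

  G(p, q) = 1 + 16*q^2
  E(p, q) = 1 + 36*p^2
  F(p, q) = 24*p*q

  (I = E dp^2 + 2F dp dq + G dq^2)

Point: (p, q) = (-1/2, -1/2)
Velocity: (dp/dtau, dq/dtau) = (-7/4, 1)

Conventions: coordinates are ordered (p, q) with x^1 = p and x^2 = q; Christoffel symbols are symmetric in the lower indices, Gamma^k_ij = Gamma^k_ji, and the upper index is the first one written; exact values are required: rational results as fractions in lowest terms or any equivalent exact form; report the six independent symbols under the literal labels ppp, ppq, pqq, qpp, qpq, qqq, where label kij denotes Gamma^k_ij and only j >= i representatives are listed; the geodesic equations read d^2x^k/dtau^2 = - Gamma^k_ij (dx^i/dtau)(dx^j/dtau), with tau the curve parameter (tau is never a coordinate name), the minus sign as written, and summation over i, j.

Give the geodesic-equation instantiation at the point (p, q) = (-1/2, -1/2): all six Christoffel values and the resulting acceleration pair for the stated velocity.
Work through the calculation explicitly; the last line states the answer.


E = 10, F = 6, G = 5 at the point
E_p = -36, E_q = 0, F_p = -12, F_q = -12, G_p = 0, G_q = -16
EG - F^2 = 14;  g^inv = (1/14) * [[5, -6], [-6, 10]]
first-kind symbols [ij,l] = (1/2)(d_i g_jl + d_j g_il - d_l g_ij): [pp,p] = E_p/2 = -18, [pp,q] = F_p - E_q/2 = -12, [pq,p] = E_q/2 = 0, [pq,q] = G_p/2 = 0, [qq,p] = F_q - G_p/2 = -12, [qq,q] = G_q/2 = -8
Gamma^p_ij = (G*[ij,p] - F*[ij,q])/(EG - F^2), Gamma^q_ij = (E*[ij,q] - F*[ij,p])/(EG - F^2)
Gamma_ppp = -9/7, Gamma_ppq = 0, Gamma_pqq = -6/7, Gamma_qpp = -6/7, Gamma_qpq = 0, Gamma_qqq = -4/7
d^2p/dtau^2 = -(Gamma_ppp*(-7/4)^2 + 2*Gamma_ppq*(-7/4)*(1) + Gamma_pqq*(1)^2) = 537/112
d^2q/dtau^2 = -(Gamma_qpp*(-7/4)^2 + 2*Gamma_qpq*(-7/4)*(1) + Gamma_qqq*(1)^2) = 179/56

Answer: Gamma_ppp = -9/7, Gamma_ppq = 0, Gamma_pqq = -6/7, Gamma_qpp = -6/7, Gamma_qpq = 0, Gamma_qqq = -4/7; accelerations (d^2p/dtau^2, d^2q/dtau^2) = (537/112, 179/56)


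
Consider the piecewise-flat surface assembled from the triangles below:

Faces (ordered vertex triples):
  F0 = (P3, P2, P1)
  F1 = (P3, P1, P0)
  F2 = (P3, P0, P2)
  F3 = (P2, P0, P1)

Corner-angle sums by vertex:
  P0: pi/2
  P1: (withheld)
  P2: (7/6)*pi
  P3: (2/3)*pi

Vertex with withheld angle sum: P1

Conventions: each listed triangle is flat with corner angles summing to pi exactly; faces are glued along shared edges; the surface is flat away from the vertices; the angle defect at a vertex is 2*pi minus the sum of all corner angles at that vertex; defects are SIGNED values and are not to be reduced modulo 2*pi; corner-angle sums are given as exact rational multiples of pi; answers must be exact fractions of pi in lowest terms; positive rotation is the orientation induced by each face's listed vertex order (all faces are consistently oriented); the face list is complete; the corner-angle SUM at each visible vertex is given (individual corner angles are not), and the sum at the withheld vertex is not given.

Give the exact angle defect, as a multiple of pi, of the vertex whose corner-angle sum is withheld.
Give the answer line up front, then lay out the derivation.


Answer: defect(P1) = pi/3

V = 4, E = 6, F = 4; chi = V - E + F = 2
Gauss-Bonnet: total defect = 2*pi*chi = 4*pi; visible defects sum to (11/3)*pi


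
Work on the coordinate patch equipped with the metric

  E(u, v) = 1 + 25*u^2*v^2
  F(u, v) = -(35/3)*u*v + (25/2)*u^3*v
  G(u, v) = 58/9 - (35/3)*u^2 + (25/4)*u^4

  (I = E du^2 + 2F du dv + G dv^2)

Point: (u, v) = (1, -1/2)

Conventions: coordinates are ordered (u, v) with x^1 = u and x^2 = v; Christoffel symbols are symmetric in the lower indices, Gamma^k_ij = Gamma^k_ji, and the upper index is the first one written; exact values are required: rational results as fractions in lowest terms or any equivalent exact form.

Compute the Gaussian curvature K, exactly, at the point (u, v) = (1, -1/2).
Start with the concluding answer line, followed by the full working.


Answer: K = -8100/17161

E = 29/4, F = -5/12, G = 37/36, EG - F^2 = 131/18 at the point
E_u = 25/2, E_v = -25, F_u = -155/12, F_v = 5/6, G_u = 5/3, G_v = 0
E_vv = 50, F_uv = 155/6, G_uu = 155/3
Compute both Brioschi determinants and normalise by (EG - F^2)^2.
M1 = [[-E_vv/2 + F_uv - G_uu/2, E_u/2, F_u - E_v/2], [F_v - G_u/2, E, F], [G_v/2, F, G]] = [[-25, 25/4, -5/12], [0, 29/4, -5/12], [0, -5/12, 37/36]]; det M1 = -3275/18
M2 = [[0, E_v/2, G_u/2], [E_v/2, E, F], [G_u/2, F, G]] = [[0, -25/2, 5/6], [-25/2, 29/4, -5/12], [5/6, -5/12, 37/36]]; det M2 = -2825/18
det M1 - det M2 = -25; K = -25 / (131/18)^2 = -8100/17161


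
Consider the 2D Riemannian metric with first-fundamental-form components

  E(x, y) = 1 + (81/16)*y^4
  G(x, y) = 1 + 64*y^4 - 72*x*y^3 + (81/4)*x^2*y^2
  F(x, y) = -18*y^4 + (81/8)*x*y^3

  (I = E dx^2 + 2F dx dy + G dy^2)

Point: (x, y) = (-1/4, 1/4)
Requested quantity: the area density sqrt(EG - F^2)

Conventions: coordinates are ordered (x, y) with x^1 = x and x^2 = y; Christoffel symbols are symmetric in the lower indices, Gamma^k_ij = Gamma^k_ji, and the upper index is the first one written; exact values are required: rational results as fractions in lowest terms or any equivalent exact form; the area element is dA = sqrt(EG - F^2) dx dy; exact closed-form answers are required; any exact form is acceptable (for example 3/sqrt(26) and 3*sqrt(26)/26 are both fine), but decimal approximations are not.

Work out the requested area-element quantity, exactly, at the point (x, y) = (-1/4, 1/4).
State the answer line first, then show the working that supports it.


Answer: sqrt(EG - F^2) = sqrt(6677)/64

E = 4177/4096, F = -225/2048, G = 1649/1024; EG - F^2 = 6677/4096


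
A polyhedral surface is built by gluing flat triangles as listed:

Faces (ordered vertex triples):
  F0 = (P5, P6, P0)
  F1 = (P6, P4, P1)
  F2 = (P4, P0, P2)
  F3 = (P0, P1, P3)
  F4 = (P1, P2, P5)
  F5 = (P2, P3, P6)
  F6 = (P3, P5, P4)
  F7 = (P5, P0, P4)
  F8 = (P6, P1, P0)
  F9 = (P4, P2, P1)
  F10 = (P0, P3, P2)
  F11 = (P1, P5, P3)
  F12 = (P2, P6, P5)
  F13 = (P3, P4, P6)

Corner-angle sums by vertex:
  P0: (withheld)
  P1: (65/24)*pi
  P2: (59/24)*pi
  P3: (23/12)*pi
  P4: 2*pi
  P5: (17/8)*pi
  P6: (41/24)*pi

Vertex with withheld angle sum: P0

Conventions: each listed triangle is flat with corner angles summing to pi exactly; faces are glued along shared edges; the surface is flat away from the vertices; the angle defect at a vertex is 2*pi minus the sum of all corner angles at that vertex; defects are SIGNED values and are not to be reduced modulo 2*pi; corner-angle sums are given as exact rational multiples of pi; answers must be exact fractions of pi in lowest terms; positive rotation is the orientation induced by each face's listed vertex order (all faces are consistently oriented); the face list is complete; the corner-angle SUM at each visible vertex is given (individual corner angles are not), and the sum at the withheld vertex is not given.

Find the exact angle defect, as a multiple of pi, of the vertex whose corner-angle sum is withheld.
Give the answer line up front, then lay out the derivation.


Answer: defect(P0) = (11/12)*pi

V = 7, E = 21, F = 14; chi = V - E + F = 0
Gauss-Bonnet: total defect = 2*pi*chi = 0; visible defects sum to (-11/12)*pi


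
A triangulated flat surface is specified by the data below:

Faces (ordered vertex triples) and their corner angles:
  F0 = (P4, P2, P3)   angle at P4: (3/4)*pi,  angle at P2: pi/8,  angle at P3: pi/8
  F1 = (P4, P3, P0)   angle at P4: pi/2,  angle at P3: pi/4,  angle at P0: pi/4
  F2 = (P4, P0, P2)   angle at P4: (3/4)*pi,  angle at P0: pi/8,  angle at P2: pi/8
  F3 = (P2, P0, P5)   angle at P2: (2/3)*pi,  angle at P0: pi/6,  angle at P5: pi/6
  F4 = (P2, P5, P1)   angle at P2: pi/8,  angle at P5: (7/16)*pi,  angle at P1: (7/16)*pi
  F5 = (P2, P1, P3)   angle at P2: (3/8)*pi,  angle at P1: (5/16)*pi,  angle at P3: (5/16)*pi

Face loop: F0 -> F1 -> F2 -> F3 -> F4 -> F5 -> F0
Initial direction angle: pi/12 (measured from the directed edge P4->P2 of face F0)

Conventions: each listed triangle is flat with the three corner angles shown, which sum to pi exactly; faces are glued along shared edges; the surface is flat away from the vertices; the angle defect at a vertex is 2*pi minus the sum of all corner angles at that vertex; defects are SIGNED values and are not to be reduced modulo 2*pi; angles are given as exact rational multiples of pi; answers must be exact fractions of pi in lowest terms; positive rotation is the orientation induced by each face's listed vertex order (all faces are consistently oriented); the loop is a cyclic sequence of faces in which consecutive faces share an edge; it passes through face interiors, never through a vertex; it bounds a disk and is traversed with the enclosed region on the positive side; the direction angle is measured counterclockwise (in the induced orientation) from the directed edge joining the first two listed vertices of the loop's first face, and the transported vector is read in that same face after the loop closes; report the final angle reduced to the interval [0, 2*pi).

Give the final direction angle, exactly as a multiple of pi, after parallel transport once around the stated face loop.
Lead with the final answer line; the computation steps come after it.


Answer: final direction angle = (2/3)*pi

enclosed vertex P2: corner angles sum to (17/12)*pi, defect = 2*pi - (17/12)*pi = (7/12)*pi
enclosed vertex P4: corner angles sum to 2*pi, defect = 2*pi - 2*pi = 0
summing the enclosed defects onto the initial angle, mod 2*pi in the induced orientation:
final angle = pi/12 + (7/12)*pi = (2/3)*pi (mod 2*pi)


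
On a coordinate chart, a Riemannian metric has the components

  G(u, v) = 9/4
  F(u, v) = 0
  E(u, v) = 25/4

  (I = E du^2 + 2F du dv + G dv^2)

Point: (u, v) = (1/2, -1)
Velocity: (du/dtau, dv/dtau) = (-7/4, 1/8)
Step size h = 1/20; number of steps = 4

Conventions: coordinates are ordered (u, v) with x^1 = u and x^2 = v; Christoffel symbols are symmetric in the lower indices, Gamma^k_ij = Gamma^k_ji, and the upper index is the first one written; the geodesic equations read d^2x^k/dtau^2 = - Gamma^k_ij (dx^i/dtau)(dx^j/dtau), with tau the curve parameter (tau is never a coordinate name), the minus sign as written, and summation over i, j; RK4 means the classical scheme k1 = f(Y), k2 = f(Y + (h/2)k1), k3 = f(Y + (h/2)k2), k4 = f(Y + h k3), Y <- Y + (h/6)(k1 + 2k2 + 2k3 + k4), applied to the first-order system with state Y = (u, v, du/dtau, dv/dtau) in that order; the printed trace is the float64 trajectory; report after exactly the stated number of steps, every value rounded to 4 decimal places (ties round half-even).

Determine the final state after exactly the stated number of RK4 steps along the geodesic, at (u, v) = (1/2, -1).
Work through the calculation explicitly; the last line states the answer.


f(Y) = (du/dtau, dv/dtau, -Gamma^u_ij Y'^i Y'^j, -Gamma^v_ij Y'^i Y'^j) with the Gammas evaluated at the stage position; h = 0.050000; intermediate values shown to 6 dp
step 0: u = 0.5000, v = -1.0000, du/dtau = -1.7500, dv/dtau = 0.1250
step 1:
  k1: at (u, v) = (0.500000, -1.000000), (du/dtau, dv/dtau) = (-1.750000, 0.125000); Gamma_uuu = 0.000000, Gamma_uuv = 0.000000, Gamma_uvv = 0.000000, Gamma_vuu = 0.000000, Gamma_vuv = 0.000000, Gamma_vvv = 0.000000; k1 = (-1.750000, 0.125000, 0.000000, 0.000000)
  k2: at (u, v) = (0.456250, -0.996875), (du/dtau, dv/dtau) = (-1.750000, 0.125000); Gamma_uuu = 0.000000, Gamma_uuv = 0.000000, Gamma_uvv = 0.000000, Gamma_vuu = 0.000000, Gamma_vuv = 0.000000, Gamma_vvv = 0.000000; k2 = (-1.750000, 0.125000, 0.000000, 0.000000)
  k3: at (u, v) = (0.456250, -0.996875), (du/dtau, dv/dtau) = (-1.750000, 0.125000); Gamma_uuu = 0.000000, Gamma_uuv = 0.000000, Gamma_uvv = 0.000000, Gamma_vuu = 0.000000, Gamma_vuv = 0.000000, Gamma_vvv = 0.000000; k3 = (-1.750000, 0.125000, 0.000000, 0.000000)
  k4: at (u, v) = (0.412500, -0.993750), (du/dtau, dv/dtau) = (-1.750000, 0.125000); Gamma_uuu = 0.000000, Gamma_uuv = 0.000000, Gamma_uvv = 0.000000, Gamma_vuu = 0.000000, Gamma_vuv = 0.000000, Gamma_vvv = 0.000000; k4 = (-1.750000, 0.125000, 0.000000, 0.000000)
  Y <- Y + (h/6)(k1 + 2k2 + 2k3 + k4): u = 0.4125, v = -0.9938, du/dtau = -1.7500, dv/dtau = 0.1250
step 2:
  k1: at (u, v) = (0.412500, -0.993750), (du/dtau, dv/dtau) = (-1.750000, 0.125000); Gamma_uuu = 0.000000, Gamma_uuv = 0.000000, Gamma_uvv = 0.000000, Gamma_vuu = 0.000000, Gamma_vuv = 0.000000, Gamma_vvv = 0.000000; k1 = (-1.750000, 0.125000, 0.000000, 0.000000)
  k2: at (u, v) = (0.368750, -0.990625), (du/dtau, dv/dtau) = (-1.750000, 0.125000); Gamma_uuu = 0.000000, Gamma_uuv = 0.000000, Gamma_uvv = 0.000000, Gamma_vuu = 0.000000, Gamma_vuv = 0.000000, Gamma_vvv = 0.000000; k2 = (-1.750000, 0.125000, 0.000000, 0.000000)
  k3: at (u, v) = (0.368750, -0.990625), (du/dtau, dv/dtau) = (-1.750000, 0.125000); Gamma_uuu = 0.000000, Gamma_uuv = 0.000000, Gamma_uvv = 0.000000, Gamma_vuu = 0.000000, Gamma_vuv = 0.000000, Gamma_vvv = 0.000000; k3 = (-1.750000, 0.125000, 0.000000, 0.000000)
  k4: at (u, v) = (0.325000, -0.987500), (du/dtau, dv/dtau) = (-1.750000, 0.125000); Gamma_uuu = 0.000000, Gamma_uuv = 0.000000, Gamma_uvv = 0.000000, Gamma_vuu = 0.000000, Gamma_vuv = 0.000000, Gamma_vvv = 0.000000; k4 = (-1.750000, 0.125000, 0.000000, 0.000000)
  Y <- Y + (h/6)(k1 + 2k2 + 2k3 + k4): u = 0.3250, v = -0.9875, du/dtau = -1.7500, dv/dtau = 0.1250
step 3:
  k1: at (u, v) = (0.325000, -0.987500), (du/dtau, dv/dtau) = (-1.750000, 0.125000); Gamma_uuu = 0.000000, Gamma_uuv = 0.000000, Gamma_uvv = 0.000000, Gamma_vuu = 0.000000, Gamma_vuv = 0.000000, Gamma_vvv = 0.000000; k1 = (-1.750000, 0.125000, 0.000000, 0.000000)
  k2: at (u, v) = (0.281250, -0.984375), (du/dtau, dv/dtau) = (-1.750000, 0.125000); Gamma_uuu = 0.000000, Gamma_uuv = 0.000000, Gamma_uvv = 0.000000, Gamma_vuu = 0.000000, Gamma_vuv = 0.000000, Gamma_vvv = 0.000000; k2 = (-1.750000, 0.125000, 0.000000, 0.000000)
  k3: at (u, v) = (0.281250, -0.984375), (du/dtau, dv/dtau) = (-1.750000, 0.125000); Gamma_uuu = 0.000000, Gamma_uuv = 0.000000, Gamma_uvv = 0.000000, Gamma_vuu = 0.000000, Gamma_vuv = 0.000000, Gamma_vvv = 0.000000; k3 = (-1.750000, 0.125000, 0.000000, 0.000000)
  k4: at (u, v) = (0.237500, -0.981250), (du/dtau, dv/dtau) = (-1.750000, 0.125000); Gamma_uuu = 0.000000, Gamma_uuv = 0.000000, Gamma_uvv = 0.000000, Gamma_vuu = 0.000000, Gamma_vuv = 0.000000, Gamma_vvv = 0.000000; k4 = (-1.750000, 0.125000, 0.000000, 0.000000)
  Y <- Y + (h/6)(k1 + 2k2 + 2k3 + k4): u = 0.2375, v = -0.9813, du/dtau = -1.7500, dv/dtau = 0.1250
step 4:
  k1: at (u, v) = (0.237500, -0.981250), (du/dtau, dv/dtau) = (-1.750000, 0.125000); Gamma_uuu = 0.000000, Gamma_uuv = 0.000000, Gamma_uvv = 0.000000, Gamma_vuu = 0.000000, Gamma_vuv = 0.000000, Gamma_vvv = 0.000000; k1 = (-1.750000, 0.125000, 0.000000, 0.000000)
  k2: at (u, v) = (0.193750, -0.978125), (du/dtau, dv/dtau) = (-1.750000, 0.125000); Gamma_uuu = 0.000000, Gamma_uuv = 0.000000, Gamma_uvv = 0.000000, Gamma_vuu = 0.000000, Gamma_vuv = 0.000000, Gamma_vvv = 0.000000; k2 = (-1.750000, 0.125000, 0.000000, 0.000000)
  k3: at (u, v) = (0.193750, -0.978125), (du/dtau, dv/dtau) = (-1.750000, 0.125000); Gamma_uuu = 0.000000, Gamma_uuv = 0.000000, Gamma_uvv = 0.000000, Gamma_vuu = 0.000000, Gamma_vuv = 0.000000, Gamma_vvv = 0.000000; k3 = (-1.750000, 0.125000, 0.000000, 0.000000)
  k4: at (u, v) = (0.150000, -0.975000), (du/dtau, dv/dtau) = (-1.750000, 0.125000); Gamma_uuu = 0.000000, Gamma_uuv = 0.000000, Gamma_uvv = 0.000000, Gamma_vuu = 0.000000, Gamma_vuv = 0.000000, Gamma_vvv = 0.000000; k4 = (-1.750000, 0.125000, 0.000000, 0.000000)
  Y <- Y + (h/6)(k1 + 2k2 + 2k3 + k4): u = 0.1500, v = -0.9750, du/dtau = -1.7500, dv/dtau = 0.1250

Answer: u = 0.1500, v = -0.9750, du/dtau = -1.7500, dv/dtau = 0.1250


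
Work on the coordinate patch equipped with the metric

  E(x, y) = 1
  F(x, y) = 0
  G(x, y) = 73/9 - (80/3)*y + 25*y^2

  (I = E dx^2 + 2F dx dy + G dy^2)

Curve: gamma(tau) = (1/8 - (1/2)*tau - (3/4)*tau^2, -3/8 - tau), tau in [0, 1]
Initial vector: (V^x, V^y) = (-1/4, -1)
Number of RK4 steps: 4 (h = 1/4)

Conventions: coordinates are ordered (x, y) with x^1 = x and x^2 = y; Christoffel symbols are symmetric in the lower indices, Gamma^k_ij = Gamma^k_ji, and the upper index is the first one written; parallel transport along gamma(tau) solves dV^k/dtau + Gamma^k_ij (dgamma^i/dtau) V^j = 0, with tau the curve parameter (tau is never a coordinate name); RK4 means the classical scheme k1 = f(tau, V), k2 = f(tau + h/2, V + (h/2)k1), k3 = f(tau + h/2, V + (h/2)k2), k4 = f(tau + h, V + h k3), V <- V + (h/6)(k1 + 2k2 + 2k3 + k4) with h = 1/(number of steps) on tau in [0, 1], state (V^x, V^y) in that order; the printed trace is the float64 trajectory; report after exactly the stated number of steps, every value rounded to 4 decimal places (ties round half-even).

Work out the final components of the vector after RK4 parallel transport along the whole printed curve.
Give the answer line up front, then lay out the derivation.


Answer: V^x = -0.2500, V^y = -0.4847

gamma'(tau) = (-1/2 - (3/2)*tau, -1); f(tau, V)^k = -Gamma^k_ij(gamma(tau)) gamma'^i(tau) V^j; h = 1/4; intermediate values shown to 6 dp
curve data and Christoffel symbols at the stage parameters:
  tau = 0.000000: gamma = (0.125000, -0.375000), gamma' = (-0.500000, -1.000000); Gamma_xxx = 0.000000, Gamma_xxy = 0.000000, Gamma_xyy = 0.000000, Gamma_yxx = 0.000000, Gamma_yxy = 0.000000, Gamma_yyy = -1.050012
  tau = 0.125000: gamma = (0.050781, -0.500000), gamma' = (-0.687500, -1.000000); Gamma_xxx = 0.000000, Gamma_xxy = 0.000000, Gamma_xyy = 0.000000, Gamma_yxx = 0.000000, Gamma_yxy = 0.000000, Gamma_yyy = -0.932798
  tau = 0.250000: gamma = (-0.046875, -0.625000), gamma' = (-0.875000, -1.000000); Gamma_xxx = 0.000000, Gamma_xxy = 0.000000, Gamma_xyy = 0.000000, Gamma_yxx = 0.000000, Gamma_yxy = 0.000000, Gamma_yyy = -0.838317
  tau = 0.375000: gamma = (-0.167969, -0.750000), gamma' = (-1.062500, -1.000000); Gamma_xxx = 0.000000, Gamma_xxy = 0.000000, Gamma_xyy = 0.000000, Gamma_yxx = 0.000000, Gamma_yxy = 0.000000, Gamma_yyy = -0.760744
  tau = 0.500000: gamma = (-0.312500, -0.875000), gamma' = (-1.250000, -1.000000); Gamma_xxx = 0.000000, Gamma_xxy = 0.000000, Gamma_xyy = 0.000000, Gamma_yxx = 0.000000, Gamma_yxy = 0.000000, Gamma_yyy = -0.696022
  tau = 0.625000: gamma = (-0.480469, -1.000000), gamma' = (-1.437500, -1.000000); Gamma_xxx = 0.000000, Gamma_xxy = 0.000000, Gamma_xyy = 0.000000, Gamma_yxx = 0.000000, Gamma_yxy = 0.000000, Gamma_yyy = -0.641264
  tau = 0.750000: gamma = (-0.671875, -1.125000), gamma' = (-1.625000, -1.000000); Gamma_xxx = 0.000000, Gamma_xxy = 0.000000, Gamma_xyy = 0.000000, Gamma_yxx = 0.000000, Gamma_yxy = 0.000000, Gamma_yyy = -0.594370
  tau = 0.875000: gamma = (-0.886719, -1.250000), gamma' = (-1.812500, -1.000000); Gamma_xxx = 0.000000, Gamma_xxy = 0.000000, Gamma_xyy = 0.000000, Gamma_yxx = 0.000000, Gamma_yxy = 0.000000, Gamma_yyy = -0.553782
  tau = 1.000000: gamma = (-1.125000, -1.375000), gamma' = (-2.000000, -1.000000); Gamma_xxx = 0.000000, Gamma_xxy = 0.000000, Gamma_xyy = 0.000000, Gamma_yxx = 0.000000, Gamma_yxy = 0.000000, Gamma_yyy = -0.518324
step 0: V^x = -0.2500, V^y = -1.0000
step 1: k1 = (0.000000, 1.050012), k2 = (0.000000, 0.810367), k3 = (0.000000, 0.838310), k4 = (0.000000, 0.662625); V <- V + (h/6)(k1 + 2k2 + 2k3 + k4): V^x = -0.2500, V^y = -0.7913
step 2: k1 = (0.000000, 0.663319), k2 = (0.000000, 0.538862), k3 = (0.000000, 0.550697), k4 = (0.000000, 0.454903); V <- V + (h/6)(k1 + 2k2 + 2k3 + k4): V^x = -0.2500, V^y = -0.6539
step 3: k1 = (0.000000, 0.455102), k2 = (0.000000, 0.382818), k3 = (0.000000, 0.388612), k4 = (0.000000, 0.330891); V <- V + (h/6)(k1 + 2k2 + 2k3 + k4): V^x = -0.2500, V^y = -0.5568
step 4: k1 = (0.000000, 0.330960), k2 = (0.000000, 0.285450), k3 = (0.000000, 0.288601), k4 = (0.000000, 0.251219); V <- V + (h/6)(k1 + 2k2 + 2k3 + k4): V^x = -0.2500, V^y = -0.4847
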